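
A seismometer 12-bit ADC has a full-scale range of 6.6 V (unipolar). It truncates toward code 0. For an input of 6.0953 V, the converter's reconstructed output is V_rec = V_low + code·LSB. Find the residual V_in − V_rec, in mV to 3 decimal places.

1.257 mV

One LSB is 6.6 V / 4096 = 1.611 mV.
Scaled input = 3782.7801 LSBs, so code = 3782.
Reconstructed: 6.094043 V.
Error = 6.0953 − 6.094043 = 0.00125703 V = 1.257 mV.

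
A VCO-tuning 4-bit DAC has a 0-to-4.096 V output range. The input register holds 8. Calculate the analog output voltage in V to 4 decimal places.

2.0480 V

LSB = 4.096 V / 2^4 = 256.000 mV.
V_out = 0 + 8 × 0.256 V = 2.048 V.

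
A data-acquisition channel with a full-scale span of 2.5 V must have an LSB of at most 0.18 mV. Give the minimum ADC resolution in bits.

Number of steps required ≥ 2.5 V / 0.18 mV = 13888.89.
Need 2^N ≥ 13888.89; 2^13 = 8192, 2^14 = 16384.
Minimum N = 14.

14 bits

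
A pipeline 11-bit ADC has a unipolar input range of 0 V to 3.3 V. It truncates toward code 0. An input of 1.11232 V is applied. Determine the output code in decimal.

code 690

LSB = 3.3 V / 2048 = 1.611 mV.
(1.11232 − 0) / 0.00161133 = 690.313 LSBs.
⌊·⌋(690.313) = 690.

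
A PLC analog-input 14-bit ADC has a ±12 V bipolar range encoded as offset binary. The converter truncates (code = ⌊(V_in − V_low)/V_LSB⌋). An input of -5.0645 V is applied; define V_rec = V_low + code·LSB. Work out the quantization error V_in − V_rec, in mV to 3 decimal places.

Step size: 24 V ÷ 2^14 = 1.465 mV.
(-5.0645 − (−12))/0.00146484 = 4734.6347; ⌊·⌋ gives code 4734.
Code 4734 maps back to (−12) + 4734×0.00146484 V = -5.0654297 V.
V_in − V_rec = 0.000929687 V = 0.930 mV.

0.930 mV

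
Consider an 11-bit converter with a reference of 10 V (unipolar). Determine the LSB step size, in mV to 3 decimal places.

4.883 mV

Full-scale span = 10 V.
LSB = 10 / 2^11 = 10 / 2048 = 0.00488281 V = 4.883 mV.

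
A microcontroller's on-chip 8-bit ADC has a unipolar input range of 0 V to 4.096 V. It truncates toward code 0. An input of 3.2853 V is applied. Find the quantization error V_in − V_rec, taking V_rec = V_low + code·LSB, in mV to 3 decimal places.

One LSB is 4.096 V / 256 = 16.000 mV.
(3.2853 − 0)/0.016 = 205.3313; ⌊·⌋ gives code 205.
V_rec = 0 + 205·0.016 = 3.28 V.
V_in − V_rec = 0.0053 V = 5.300 mV.

5.300 mV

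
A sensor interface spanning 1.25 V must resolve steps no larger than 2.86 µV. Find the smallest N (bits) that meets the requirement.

Number of steps required ≥ 1.25 V / 2.86 µV = 437062.94.
Need 2^N ≥ 437062.94; 2^18 = 262144, 2^19 = 524288.
Minimum N = 19.

19 bits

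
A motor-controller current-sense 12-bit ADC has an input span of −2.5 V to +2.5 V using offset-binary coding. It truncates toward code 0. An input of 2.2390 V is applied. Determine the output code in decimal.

code 3882

Full-scale span = 5 V; LSB = 5/2^12 = 1.221 mV.
(2.2390 − (−2.5)) / 0.0012207 = 3882.189 LSBs.
⌊·⌋(3882.189) = 3882.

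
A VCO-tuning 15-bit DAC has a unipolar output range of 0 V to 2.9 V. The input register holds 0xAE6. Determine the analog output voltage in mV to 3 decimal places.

LSB = 2.9 V / 2^15 = 88.50 µV.
Code 0xAE6 = 2790 decimal.
V_out = 0 + 2790 × 8.8501e-05 V = 0.246918 V.
= 246.918 mV.

246.918 mV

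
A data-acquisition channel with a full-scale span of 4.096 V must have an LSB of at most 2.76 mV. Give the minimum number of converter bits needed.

Number of steps required ≥ 4.096 V / 2.76 mV = 1484.06.
Need 2^N ≥ 1484.06; 2^10 = 1024, 2^11 = 2048.
Minimum N = 11.

11 bits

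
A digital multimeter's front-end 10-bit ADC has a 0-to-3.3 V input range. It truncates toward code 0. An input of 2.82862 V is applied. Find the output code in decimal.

LSB = 3.3 V / 1024 = 3.223 mV.
(2.82862 − 0) / 0.00322266 = 877.729 LSBs.
Floor → code 877.

code 877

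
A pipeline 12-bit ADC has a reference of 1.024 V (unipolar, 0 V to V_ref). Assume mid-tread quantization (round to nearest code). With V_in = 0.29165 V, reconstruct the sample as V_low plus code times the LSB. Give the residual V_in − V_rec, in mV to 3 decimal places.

-0.100 mV

One LSB is 1.024 V / 4096 = 250.00 µV.
(0.29165 − 0)/0.00025 = 1166.6000; round gives code 1167.
V_rec = 0 + 1167·0.00025 = 0.29175 V.
Error = 0.29165 − 0.29175 = -0.0001 V = -0.100 mV.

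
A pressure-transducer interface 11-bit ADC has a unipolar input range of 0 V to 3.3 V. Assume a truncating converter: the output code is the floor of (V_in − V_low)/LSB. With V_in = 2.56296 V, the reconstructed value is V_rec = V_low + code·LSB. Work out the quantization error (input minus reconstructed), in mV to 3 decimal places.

0.948 mV

Step size: 3.3 V ÷ 2^11 = 1.611 mV.
Scaled input = 1590.5885 LSBs, so code = 1590.
V_rec = 0 + 1590·0.00161133 = 2.5620117 V.
V_in − V_rec = 0.000948281 V = 0.948 mV.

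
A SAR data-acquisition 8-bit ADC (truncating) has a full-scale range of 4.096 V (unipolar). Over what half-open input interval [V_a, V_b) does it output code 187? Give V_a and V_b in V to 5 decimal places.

[2.99200 V, 3.00800 V)

LSB = 4.096/2^8 = 16.000 mV.
V_a = V_low + 187·LSB = 2.992 V; V_b = V_low + 188·LSB = 3.008 V.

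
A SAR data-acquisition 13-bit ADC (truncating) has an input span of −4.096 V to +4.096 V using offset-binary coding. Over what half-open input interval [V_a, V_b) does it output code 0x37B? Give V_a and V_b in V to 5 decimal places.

LSB = 8.192/2^13 = 1.000 mV.
Code 0x37B = 891 decimal.
V_a = V_low + 891·LSB = -3.205 V; V_b = V_low + 892·LSB = -3.204 V.

[-3.20500 V, -3.20400 V)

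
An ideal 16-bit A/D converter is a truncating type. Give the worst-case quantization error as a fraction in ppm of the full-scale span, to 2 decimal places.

Truncating → worst-case error = 1 LSB = V_FS/2^16, so 1e+06/65536 = 15.2588 ppm of full scale.

15.26 ppm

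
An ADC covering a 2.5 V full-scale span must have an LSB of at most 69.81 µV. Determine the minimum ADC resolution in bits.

Number of steps required ≥ 2.5 V / 69.81 µV = 35811.49.
Need 2^N ≥ 35811.49; 2^15 = 32768, 2^16 = 65536.
Minimum N = 16.

16 bits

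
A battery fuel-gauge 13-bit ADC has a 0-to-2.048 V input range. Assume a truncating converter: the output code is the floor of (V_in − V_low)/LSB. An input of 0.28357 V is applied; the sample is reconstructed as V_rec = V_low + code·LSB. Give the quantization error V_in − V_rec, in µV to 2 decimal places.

70.00 µV

LSB = 2.048/2^13 = 250.00 µV.
Scaled input = 1134.2800 LSBs, so code = 1134.
Code 1134 maps back to 0 + 1134×0.00025 V = 0.2835 V.
Error = 0.28357 − 0.2835 = 7e-05 V = 70.00 µV.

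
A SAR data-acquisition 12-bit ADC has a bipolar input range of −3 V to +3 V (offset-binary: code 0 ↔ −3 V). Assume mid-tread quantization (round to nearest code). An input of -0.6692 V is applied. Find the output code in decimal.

code 1591

Full-scale span = 6 V; LSB = 6/2^12 = 1.465 mV.
(V_in − V_low)/LSB = (-0.6692 − (−3)) / 0.00146484 = 1591.159.
Round → code 1591.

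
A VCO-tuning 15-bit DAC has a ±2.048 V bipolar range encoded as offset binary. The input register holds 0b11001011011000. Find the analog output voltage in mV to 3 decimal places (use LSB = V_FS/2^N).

LSB = 4.096 V / 2^15 = 125.00 µV.
Code 0b11001011011000 = 13016 decimal.
V_out = (−2.048) + 13016 × 0.000125 V = -0.421 V.
= -421.000 mV.

-421.000 mV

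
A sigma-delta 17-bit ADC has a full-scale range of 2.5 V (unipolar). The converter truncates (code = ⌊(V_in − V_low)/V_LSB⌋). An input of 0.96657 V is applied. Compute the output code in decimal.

code 50676

LSB = 2.5 V / 131072 = 19.07 µV.
Input sits at 50676.105 steps above V_low.
Floor → code 50676.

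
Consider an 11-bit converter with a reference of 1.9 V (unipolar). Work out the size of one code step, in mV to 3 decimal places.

Full-scale span = 1.9 V.
LSB = 1.9 / 2^11 = 1.9 / 2048 = 0.000927734 V = 0.928 mV.

0.928 mV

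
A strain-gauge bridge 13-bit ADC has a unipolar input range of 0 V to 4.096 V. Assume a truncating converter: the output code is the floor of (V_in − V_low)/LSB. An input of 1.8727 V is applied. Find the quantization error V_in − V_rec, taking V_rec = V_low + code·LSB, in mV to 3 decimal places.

0.200 mV

LSB = 4.096/2^13 = 0.500 mV.
(V_in − V_low)/LSB = (1.8727 − 0)/0.0005 = 3745.4000 → code 3745 (floor).
Reconstructed: 1.8725 V.
Error = 1.8727 − 1.8725 = 0.0002 V = 0.200 mV.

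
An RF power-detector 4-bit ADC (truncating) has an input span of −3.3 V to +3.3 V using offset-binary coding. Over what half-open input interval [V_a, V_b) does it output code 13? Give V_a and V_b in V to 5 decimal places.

[2.06250 V, 2.47500 V)

LSB = 6.6/2^4 = 412.500 mV.
V_a = V_low + 13·LSB = 2.0625 V; V_b = V_low + 14·LSB = 2.475 V.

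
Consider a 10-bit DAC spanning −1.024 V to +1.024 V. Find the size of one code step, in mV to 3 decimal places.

2.000 mV

Full-scale span = 2.048 V.
LSB = 2.048 / 2^10 = 2.048 / 1024 = 0.002 V = 2.000 mV.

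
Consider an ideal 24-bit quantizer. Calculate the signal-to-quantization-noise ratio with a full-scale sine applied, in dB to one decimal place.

SNR ≈ 6.02·N + 1.76 dB = 6.02·24 + 1.76 = 146.24 dB.

146.2 dB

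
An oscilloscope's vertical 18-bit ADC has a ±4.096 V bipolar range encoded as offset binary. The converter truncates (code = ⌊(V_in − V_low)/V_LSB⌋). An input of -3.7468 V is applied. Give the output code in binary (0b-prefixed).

code 0b10101110100110 (decimal 11174)

LSB = 8.192 V / 262144 = 31.25 µV.
(V_in − V_low)/LSB = (-3.7468 − (−4.096)) / 3.125e-05 = 11174.400.
⌊·⌋(11174.400) = 11174.
In binary (0b-prefixed): 0b10101110100110.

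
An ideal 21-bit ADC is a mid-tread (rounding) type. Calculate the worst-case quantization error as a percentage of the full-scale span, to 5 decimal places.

0.00002 %

Rounding → worst-case error = ½ LSB = V_FS/2^22, so 100/4194304 = 2.38419e-05 % of full scale.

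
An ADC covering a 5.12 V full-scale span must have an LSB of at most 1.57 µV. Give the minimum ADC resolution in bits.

22 bits

Number of steps required ≥ 5.12 V / 1.57 µV = 3261146.50.
Need 2^N ≥ 3261146.50; 2^21 = 2097152, 2^22 = 4194304.
Minimum N = 22.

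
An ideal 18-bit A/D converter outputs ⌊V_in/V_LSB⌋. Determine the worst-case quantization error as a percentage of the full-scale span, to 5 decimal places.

Truncating → worst-case error = 1 LSB = V_FS/2^18, so 100/262144 = 0.00038147 % of full scale.

0.00038 %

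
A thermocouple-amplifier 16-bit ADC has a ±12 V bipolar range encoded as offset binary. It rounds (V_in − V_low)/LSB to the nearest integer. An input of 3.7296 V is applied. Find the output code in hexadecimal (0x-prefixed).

code 0xA7C8 (decimal 42952)

With 65536 levels over 24 V, one step is 366.21 µV.
(3.7296 − (−12)) / 0.000366211 = 42952.294 LSBs.
So the output code is 42952.
In hexadecimal (0x-prefixed): 0xA7C8.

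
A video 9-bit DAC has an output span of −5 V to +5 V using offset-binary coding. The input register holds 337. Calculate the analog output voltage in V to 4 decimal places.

1.5820 V

LSB = 10 V / 2^9 = 19.531 mV.
V_out = (−5) + 337 × 0.0195312 V = 1.58203 V.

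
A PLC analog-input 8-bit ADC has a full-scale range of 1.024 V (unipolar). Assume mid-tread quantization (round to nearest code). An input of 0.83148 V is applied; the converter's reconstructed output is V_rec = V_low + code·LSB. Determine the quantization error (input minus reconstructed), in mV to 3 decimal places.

-0.520 mV

Step size: 1.024 V ÷ 2^8 = 4.000 mV.
Scaled input = 207.8700 LSBs, so code = 208.
Reconstructed: 0.832 V.
V_in − V_rec = -0.00052 V = -0.520 mV.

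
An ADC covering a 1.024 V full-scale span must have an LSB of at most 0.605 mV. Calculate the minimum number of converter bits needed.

11 bits

Number of steps required ≥ 1.024 V / 0.605 mV = 1692.56.
Need 2^N ≥ 1692.56; 2^10 = 1024, 2^11 = 2048.
Minimum N = 11.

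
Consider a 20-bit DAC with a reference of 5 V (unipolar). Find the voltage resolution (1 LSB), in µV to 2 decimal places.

4.77 µV

Full-scale span = 5 V.
LSB = 5 / 2^20 = 5 / 1048576 = 4.76837e-06 V = 4.77 µV.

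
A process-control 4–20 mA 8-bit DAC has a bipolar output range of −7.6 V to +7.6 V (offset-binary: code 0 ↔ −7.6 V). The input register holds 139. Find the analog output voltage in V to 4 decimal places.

LSB = 15.2 V / 2^8 = 59.375 mV.
V_out = (−7.6) + 139 × 0.059375 V = 0.653125 V.

0.6531 V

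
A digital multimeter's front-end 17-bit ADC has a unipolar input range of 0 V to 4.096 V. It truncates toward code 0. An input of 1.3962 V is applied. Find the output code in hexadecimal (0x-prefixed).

code 0xAE86 (decimal 44678)

Full-scale span = 4.096 V; LSB = 4.096/2^17 = 31.25 µV.
(1.3962 − 0) / 3.125e-05 = 44678.400 LSBs.
Floor → code 44678.
In hexadecimal (0x-prefixed): 0xAE86.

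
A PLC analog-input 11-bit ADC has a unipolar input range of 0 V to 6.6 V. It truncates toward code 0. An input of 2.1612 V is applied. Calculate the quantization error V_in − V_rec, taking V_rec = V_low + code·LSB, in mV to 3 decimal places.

Step size: 6.6 V ÷ 2^11 = 3.223 mV.
(2.1612 − 0)/0.00322266 = 670.6269; ⌊·⌋ gives code 670.
V_rec = 0 + 670·0.00322266 = 2.1591797 V.
Difference: 0.00202031 V → 2.020 mV.

2.020 mV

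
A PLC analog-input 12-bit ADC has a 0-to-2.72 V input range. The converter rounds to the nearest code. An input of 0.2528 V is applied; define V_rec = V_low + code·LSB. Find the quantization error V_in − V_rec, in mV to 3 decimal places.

LSB = 2.72/2^12 = 0.664 mV.
Scaled input = 380.6871 LSBs, so code = 381.
V_rec = 0 + 381·0.000664063 = 0.25300781 V.
Error = 0.2528 − 0.25300781 = -0.000207812 V = -0.208 mV.

-0.208 mV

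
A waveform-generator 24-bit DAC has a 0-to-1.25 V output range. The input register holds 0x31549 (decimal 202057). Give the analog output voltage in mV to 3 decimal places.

LSB = 1.25 V / 2^24 = 0.07 µV.
Code 0x31549 = 202057 decimal.
V_out = 0 + 202057 × 7.45058e-08 V = 0.0150544 V.
= 15.054 mV.

15.054 mV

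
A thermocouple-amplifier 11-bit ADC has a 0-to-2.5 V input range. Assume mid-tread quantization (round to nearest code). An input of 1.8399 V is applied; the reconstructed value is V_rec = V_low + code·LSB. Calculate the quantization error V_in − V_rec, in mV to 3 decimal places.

0.300 mV

One LSB is 2.5 V / 2048 = 1.221 mV.
Scaled input = 1507.2461 LSBs, so code = 1507.
Reconstructed: 1.8395996 V.
V_in − V_rec = 0.000300391 V = 0.300 mV.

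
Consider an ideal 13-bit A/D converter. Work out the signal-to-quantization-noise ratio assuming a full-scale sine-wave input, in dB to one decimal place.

SNR ≈ 6.02·N + 1.76 dB = 6.02·13 + 1.76 = 80.02 dB.

80.0 dB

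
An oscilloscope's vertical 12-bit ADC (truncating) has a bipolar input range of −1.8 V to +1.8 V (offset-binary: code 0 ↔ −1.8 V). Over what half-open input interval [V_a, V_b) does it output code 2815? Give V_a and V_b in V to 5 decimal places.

[0.67412 V, 0.67500 V)

LSB = 3.6/2^12 = 0.879 mV.
V_a = V_low + 2815·LSB = 0.674121 V; V_b = V_low + 2816·LSB = 0.675 V.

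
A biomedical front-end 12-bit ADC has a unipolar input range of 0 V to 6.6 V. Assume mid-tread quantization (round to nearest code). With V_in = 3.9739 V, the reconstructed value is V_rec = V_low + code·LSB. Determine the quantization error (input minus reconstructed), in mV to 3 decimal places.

Step size: 6.6 V ÷ 2^12 = 1.611 mV.
(V_in − V_low)/LSB = (3.9739 − 0)/0.00161133 = 2466.2264 → code 2466 (round).
Code 2466 maps back to 0 + 2466×0.00161133 V = 3.9735352 V.
V_in − V_rec = 0.000364844 V = 0.365 mV.

0.365 mV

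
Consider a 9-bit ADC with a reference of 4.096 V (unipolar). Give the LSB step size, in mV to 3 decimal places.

Full-scale span = 4.096 V.
LSB = 4.096 / 2^9 = 4.096 / 512 = 0.008 V = 8.000 mV.

8.000 mV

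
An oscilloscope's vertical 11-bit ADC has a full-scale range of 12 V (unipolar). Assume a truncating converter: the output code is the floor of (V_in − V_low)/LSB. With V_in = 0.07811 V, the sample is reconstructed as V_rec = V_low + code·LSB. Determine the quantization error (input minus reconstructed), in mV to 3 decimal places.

1.938 mV

LSB = 12/2^11 = 5.859 mV.
(V_in − V_low)/LSB = (0.07811 − 0)/0.00585938 = 13.3308 → code 13 (floor).
Reconstructed: 0.076171875 V.
Difference: 0.00193812 V → 1.938 mV.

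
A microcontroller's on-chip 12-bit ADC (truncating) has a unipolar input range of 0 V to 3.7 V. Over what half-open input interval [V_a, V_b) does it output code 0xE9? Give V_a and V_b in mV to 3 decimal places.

[210.474 mV, 211.377 mV)

LSB = 3.7/2^12 = 0.903 mV.
Code 0xE9 = 233 decimal.
V_a = V_low + 233·LSB = 0.210474 V; V_b = V_low + 234·LSB = 0.211377 V.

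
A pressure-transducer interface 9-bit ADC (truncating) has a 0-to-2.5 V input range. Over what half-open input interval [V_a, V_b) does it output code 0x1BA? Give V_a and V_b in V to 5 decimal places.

LSB = 2.5/2^9 = 4.883 mV.
Code 0x1BA = 442 decimal.
V_a = V_low + 442·LSB = 2.1582 V; V_b = V_low + 443·LSB = 2.16309 V.

[2.15820 V, 2.16309 V)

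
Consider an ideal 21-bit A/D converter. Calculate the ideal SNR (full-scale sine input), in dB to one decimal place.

SNR ≈ 6.02·N + 1.76 dB = 6.02·21 + 1.76 = 128.18 dB.

128.2 dB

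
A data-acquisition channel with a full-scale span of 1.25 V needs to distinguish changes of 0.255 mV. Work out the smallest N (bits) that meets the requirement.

13 bits

Number of steps required ≥ 1.25 V / 0.255 mV = 4901.96.
Need 2^N ≥ 4901.96; 2^12 = 4096, 2^13 = 8192.
Minimum N = 13.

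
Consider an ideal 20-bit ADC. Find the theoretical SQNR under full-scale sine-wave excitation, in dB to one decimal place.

SNR ≈ 6.02·N + 1.76 dB = 6.02·20 + 1.76 = 122.16 dB.

122.2 dB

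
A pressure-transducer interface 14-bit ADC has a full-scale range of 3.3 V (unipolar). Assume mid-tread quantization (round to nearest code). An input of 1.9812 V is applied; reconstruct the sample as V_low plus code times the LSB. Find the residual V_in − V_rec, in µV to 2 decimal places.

72.07 µV

LSB = 3.3/2^14 = 201.42 µV.
Scaled input = 9836.3578 LSBs, so code = 9836.
Reconstructed: 1.9811279 V.
Error = 1.9812 − 1.9811279 = 7.20703e-05 V = 72.07 µV.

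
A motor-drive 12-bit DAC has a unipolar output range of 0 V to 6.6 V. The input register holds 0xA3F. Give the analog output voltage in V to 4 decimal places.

4.2265 V

LSB = 6.6 V / 2^12 = 1.611 mV.
Code 0xA3F = 2623 decimal.
V_out = 0 + 2623 × 0.00161133 V = 4.22651 V.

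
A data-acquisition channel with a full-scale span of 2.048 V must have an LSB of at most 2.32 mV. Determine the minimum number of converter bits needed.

10 bits

Number of steps required ≥ 2.048 V / 2.32 mV = 882.76.
Need 2^N ≥ 882.76; 2^9 = 512, 2^10 = 1024.
Minimum N = 10.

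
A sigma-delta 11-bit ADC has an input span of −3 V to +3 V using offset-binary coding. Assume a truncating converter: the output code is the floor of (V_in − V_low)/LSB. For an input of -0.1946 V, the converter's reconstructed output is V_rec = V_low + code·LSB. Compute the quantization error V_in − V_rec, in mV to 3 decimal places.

1.689 mV

LSB = 6/2^11 = 2.930 mV.
(V_in − V_low)/LSB = (-0.1946 − (−3))/0.00292969 = 957.5765 → code 957 (floor).
V_rec = (−3) + 957·0.00292969 = -0.19628906 V.
Difference: 0.00168906 V → 1.689 mV.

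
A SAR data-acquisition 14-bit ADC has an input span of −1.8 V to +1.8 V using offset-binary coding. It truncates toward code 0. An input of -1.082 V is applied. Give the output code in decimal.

LSB = 3.6 V / 16384 = 219.73 µV.
Input sits at 3267.698 steps above V_low.
⌊·⌋(3267.698) = 3267.

code 3267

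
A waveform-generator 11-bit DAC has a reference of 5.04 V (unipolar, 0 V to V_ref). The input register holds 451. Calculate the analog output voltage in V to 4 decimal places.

LSB = 5.04 V / 2^11 = 2.461 mV.
V_out = 0 + 451 × 0.00246094 V = 1.10988 V.

1.1099 V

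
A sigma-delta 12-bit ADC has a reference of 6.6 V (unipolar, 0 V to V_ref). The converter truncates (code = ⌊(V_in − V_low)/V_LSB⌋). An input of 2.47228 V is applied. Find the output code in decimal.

LSB = 6.6 V / 4096 = 1.611 mV.
Input sits at 1534.312 steps above V_low.
Floor → code 1534.

code 1534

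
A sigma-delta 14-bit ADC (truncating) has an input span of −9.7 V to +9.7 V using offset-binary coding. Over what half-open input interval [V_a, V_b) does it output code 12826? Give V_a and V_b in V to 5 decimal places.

LSB = 19.4/2^14 = 1.184 mV.
V_a = V_low + 12826·LSB = 5.48704 V; V_b = V_low + 12827·LSB = 5.48822 V.

[5.48704 V, 5.48822 V)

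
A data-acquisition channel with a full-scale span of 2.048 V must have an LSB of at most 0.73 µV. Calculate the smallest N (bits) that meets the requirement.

Number of steps required ≥ 2.048 V / 0.73 µV = 2805479.45.
Need 2^N ≥ 2805479.45; 2^21 = 2097152, 2^22 = 4194304.
Minimum N = 22.

22 bits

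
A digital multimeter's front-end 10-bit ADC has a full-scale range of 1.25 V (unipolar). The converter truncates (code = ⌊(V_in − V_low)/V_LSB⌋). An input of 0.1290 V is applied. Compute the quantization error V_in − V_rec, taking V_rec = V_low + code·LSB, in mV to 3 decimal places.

LSB = 1.25/2^10 = 1.221 mV.
Scaled input = 105.6768 LSBs, so code = 105.
V_rec = 0 + 105·0.0012207 = 0.12817383 V.
V_in − V_rec = 0.000826172 V = 0.826 mV.

0.826 mV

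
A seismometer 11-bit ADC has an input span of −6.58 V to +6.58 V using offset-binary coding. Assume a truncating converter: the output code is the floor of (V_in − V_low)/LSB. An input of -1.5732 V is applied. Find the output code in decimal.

code 779

Full-scale span = 13.16 V; LSB = 13.16/2^11 = 6.426 mV.
(V_in − V_low)/LSB = (-1.5732 − (−6.58)) / 0.00642578 = 779.174.
Floor → code 779.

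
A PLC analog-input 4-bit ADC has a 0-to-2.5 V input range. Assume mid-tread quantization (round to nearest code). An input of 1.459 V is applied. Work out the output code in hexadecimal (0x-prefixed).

code 0x9 (decimal 9)

LSB = 2.5 V / 16 = 156.250 mV.
(V_in − V_low)/LSB = (1.459 − 0) / 0.15625 = 9.338.
So the output code is 9.
In hexadecimal (0x-prefixed): 0x9.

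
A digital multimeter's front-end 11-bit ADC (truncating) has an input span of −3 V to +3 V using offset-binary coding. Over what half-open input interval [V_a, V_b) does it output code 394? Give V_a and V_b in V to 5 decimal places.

[-1.84570 V, -1.84277 V)

LSB = 6/2^11 = 2.930 mV.
V_a = V_low + 394·LSB = -1.8457 V; V_b = V_low + 395·LSB = -1.84277 V.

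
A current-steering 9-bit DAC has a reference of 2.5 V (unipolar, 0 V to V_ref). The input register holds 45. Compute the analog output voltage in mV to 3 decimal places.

219.727 mV

LSB = 2.5 V / 2^9 = 4.883 mV.
V_out = 0 + 45 × 0.00488281 V = 0.219727 V.
= 219.727 mV.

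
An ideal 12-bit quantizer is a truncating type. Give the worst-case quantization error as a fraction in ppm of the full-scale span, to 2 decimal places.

Truncating → worst-case error = 1 LSB = V_FS/2^12, so 1e+06/4096 = 244.141 ppm of full scale.

244.14 ppm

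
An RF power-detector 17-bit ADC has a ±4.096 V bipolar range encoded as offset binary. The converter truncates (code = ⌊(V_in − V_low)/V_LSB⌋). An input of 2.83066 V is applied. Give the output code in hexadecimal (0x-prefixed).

Full-scale span = 8.192 V; LSB = 8.192/2^17 = 62.50 µV.
Input sits at 110826.560 steps above V_low.
Floor → code 110826.
In hexadecimal (0x-prefixed): 0x1B0EA.

code 0x1B0EA (decimal 110826)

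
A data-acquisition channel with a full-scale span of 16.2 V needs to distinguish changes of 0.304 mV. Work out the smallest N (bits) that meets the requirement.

Number of steps required ≥ 16.2 V / 0.304 mV = 53289.47.
Need 2^N ≥ 53289.47; 2^15 = 32768, 2^16 = 65536.
Minimum N = 16.

16 bits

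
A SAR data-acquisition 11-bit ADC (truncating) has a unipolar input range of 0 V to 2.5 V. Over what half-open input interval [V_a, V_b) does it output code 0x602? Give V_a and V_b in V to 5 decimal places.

[1.87744 V, 1.87866 V)

LSB = 2.5/2^11 = 1.221 mV.
Code 0x602 = 1538 decimal.
V_a = V_low + 1538·LSB = 1.87744 V; V_b = V_low + 1539·LSB = 1.87866 V.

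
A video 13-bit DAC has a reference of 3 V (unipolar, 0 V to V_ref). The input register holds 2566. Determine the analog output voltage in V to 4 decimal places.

LSB = 3 V / 2^13 = 366.21 µV.
V_out = 0 + 2566 × 0.000366211 V = 0.939697 V.

0.9397 V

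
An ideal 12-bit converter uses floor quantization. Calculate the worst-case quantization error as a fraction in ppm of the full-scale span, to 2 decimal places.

244.14 ppm

Truncating → worst-case error = 1 LSB = V_FS/2^12, so 1e+06/4096 = 244.141 ppm of full scale.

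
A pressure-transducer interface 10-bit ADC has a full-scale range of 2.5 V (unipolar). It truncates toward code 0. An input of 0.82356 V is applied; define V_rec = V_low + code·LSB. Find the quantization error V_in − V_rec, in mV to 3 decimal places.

LSB = 2.5/2^10 = 2.441 mV.
(V_in − V_low)/LSB = (0.82356 − 0)/0.00244141 = 337.3302 → code 337 (floor).
V_rec = 0 + 337·0.00244141 = 0.82275391 V.
Difference: 0.000806094 V → 0.806 mV.

0.806 mV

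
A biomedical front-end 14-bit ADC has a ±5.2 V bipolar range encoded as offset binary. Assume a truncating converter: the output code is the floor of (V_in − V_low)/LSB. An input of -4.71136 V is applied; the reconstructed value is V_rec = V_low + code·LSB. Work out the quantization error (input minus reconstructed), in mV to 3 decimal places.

0.505 mV

Step size: 10.4 V ÷ 2^14 = 0.635 mV.
(V_in − V_low)/LSB = (-4.71136 − (−5.2))/0.000634766 = 769.7959 → code 769 (floor).
Reconstructed: -4.7118652 V.
Difference: 0.000505234 V → 0.505 mV.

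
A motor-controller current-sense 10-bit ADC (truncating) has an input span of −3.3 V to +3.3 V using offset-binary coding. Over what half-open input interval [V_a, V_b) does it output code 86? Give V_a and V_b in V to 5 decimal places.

[-2.74570 V, -2.73926 V)

LSB = 6.6/2^10 = 6.445 mV.
V_a = V_low + 86·LSB = -2.7457 V; V_b = V_low + 87·LSB = -2.73926 V.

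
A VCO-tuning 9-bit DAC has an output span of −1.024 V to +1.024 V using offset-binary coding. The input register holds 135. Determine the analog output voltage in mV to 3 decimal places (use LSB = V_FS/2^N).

LSB = 2.048 V / 2^9 = 4.000 mV.
V_out = (−1.024) + 135 × 0.004 V = -0.484 V.
= -484.000 mV.

-484.000 mV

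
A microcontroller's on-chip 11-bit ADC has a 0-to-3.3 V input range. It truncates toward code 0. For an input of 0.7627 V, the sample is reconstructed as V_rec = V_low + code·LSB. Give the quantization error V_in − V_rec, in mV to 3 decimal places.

One LSB is 3.3 V / 2048 = 1.611 mV.
Scaled input = 473.3362 LSBs, so code = 473.
V_rec = 0 + 473·0.00161133 = 0.7621582 V.
Error = 0.7627 − 0.7621582 = 0.000541797 V = 0.542 mV.

0.542 mV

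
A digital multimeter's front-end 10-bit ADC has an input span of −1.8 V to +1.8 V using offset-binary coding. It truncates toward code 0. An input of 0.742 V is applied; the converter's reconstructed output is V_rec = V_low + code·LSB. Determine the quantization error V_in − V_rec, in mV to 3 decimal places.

0.203 mV

LSB = 3.6/2^10 = 3.516 mV.
Scaled input = 723.0578 LSBs, so code = 723.
Code 723 maps back to (−1.8) + 723×0.00351563 V = 0.74179688 V.
Difference: 0.000203125 V → 0.203 mV.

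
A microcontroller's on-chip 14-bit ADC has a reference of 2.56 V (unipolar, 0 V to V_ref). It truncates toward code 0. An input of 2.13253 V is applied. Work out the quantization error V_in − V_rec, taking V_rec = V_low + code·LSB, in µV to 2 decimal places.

Step size: 2.56 V ÷ 2^14 = 156.25 µV.
(2.13253 − 0)/0.00015625 = 13648.1920; ⌊·⌋ gives code 13648.
V_rec = 0 + 13648·0.00015625 = 2.1325 V.
V_in − V_rec = 3e-05 V = 30.00 µV.

30.00 µV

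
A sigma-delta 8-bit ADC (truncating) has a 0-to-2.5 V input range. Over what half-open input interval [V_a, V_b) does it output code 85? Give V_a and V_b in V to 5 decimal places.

[0.83008 V, 0.83984 V)

LSB = 2.5/2^8 = 9.766 mV.
V_a = V_low + 85·LSB = 0.830078 V; V_b = V_low + 86·LSB = 0.839844 V.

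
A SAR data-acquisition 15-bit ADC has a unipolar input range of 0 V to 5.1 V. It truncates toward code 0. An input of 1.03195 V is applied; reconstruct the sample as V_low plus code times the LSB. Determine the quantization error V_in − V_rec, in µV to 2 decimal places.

One LSB is 5.1 V / 32768 = 155.64 µV.
(1.03195 − 0)/0.00015564 = 6630.3799; ⌊·⌋ gives code 6630.
Code 6630 maps back to 0 + 6630×0.00015564 V = 1.0318909 V.
Error = 1.03195 − 1.0318909 = 5.91309e-05 V = 59.13 µV.

59.13 µV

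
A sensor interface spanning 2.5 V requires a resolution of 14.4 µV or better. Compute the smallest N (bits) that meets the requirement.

Number of steps required ≥ 2.5 V / 14.4 µV = 173611.11.
Need 2^N ≥ 173611.11; 2^17 = 131072, 2^18 = 262144.
Minimum N = 18.

18 bits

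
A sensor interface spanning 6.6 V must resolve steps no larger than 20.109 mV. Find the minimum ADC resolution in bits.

9 bits

Number of steps required ≥ 6.6 V / 20.109 mV = 328.21.
Need 2^N ≥ 328.21; 2^8 = 256, 2^9 = 512.
Minimum N = 9.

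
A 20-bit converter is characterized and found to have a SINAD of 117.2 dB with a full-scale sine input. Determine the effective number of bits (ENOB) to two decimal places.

19.18 bits

ENOB = (SINAD − 1.76) / 6.02 = (117.2 − 1.76)/6.02 = 19.176.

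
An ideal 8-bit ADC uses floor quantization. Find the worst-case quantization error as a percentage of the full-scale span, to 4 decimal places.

Truncating → worst-case error = 1 LSB = V_FS/2^8, so 100/256 = 0.390625 % of full scale.

0.3906 %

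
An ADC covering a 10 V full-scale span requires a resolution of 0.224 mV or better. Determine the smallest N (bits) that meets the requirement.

Number of steps required ≥ 10 V / 0.224 mV = 44642.86.
Need 2^N ≥ 44642.86; 2^15 = 32768, 2^16 = 65536.
Minimum N = 16.

16 bits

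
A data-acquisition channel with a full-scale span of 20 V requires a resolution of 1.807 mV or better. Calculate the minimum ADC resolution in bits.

Number of steps required ≥ 20 V / 1.807 mV = 11068.07.
Need 2^N ≥ 11068.07; 2^13 = 8192, 2^14 = 16384.
Minimum N = 14.

14 bits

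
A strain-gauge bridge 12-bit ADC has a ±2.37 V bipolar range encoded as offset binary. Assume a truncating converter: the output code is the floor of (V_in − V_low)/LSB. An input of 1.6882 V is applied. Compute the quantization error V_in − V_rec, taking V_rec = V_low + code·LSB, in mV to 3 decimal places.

One LSB is 4.74 V / 4096 = 1.157 mV.
(V_in − V_low)/LSB = (1.6882 − (−2.37))/0.00115723 = 3506.8327 → code 3506 (floor).
V_rec = (−2.37) + 3506·0.00115723 = 1.6872363 V.
Error = 1.6882 − 1.6872363 = 0.000963672 V = 0.964 mV.

0.964 mV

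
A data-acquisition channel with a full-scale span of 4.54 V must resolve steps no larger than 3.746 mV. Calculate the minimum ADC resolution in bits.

11 bits

Number of steps required ≥ 4.54 V / 3.746 mV = 1211.96.
Need 2^N ≥ 1211.96; 2^10 = 1024, 2^11 = 2048.
Minimum N = 11.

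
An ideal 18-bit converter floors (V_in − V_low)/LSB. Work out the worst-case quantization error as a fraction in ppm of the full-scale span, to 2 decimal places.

3.81 ppm

Truncating → worst-case error = 1 LSB = V_FS/2^18, so 1e+06/262144 = 3.8147 ppm of full scale.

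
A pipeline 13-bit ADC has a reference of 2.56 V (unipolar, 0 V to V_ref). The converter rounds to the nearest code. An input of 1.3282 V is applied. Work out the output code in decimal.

code 4250

With 8192 levels over 2.56 V, one step is 312.50 µV.
(1.3282 − 0) / 0.0003125 = 4250.240 LSBs.
round(4250.240) = 4250.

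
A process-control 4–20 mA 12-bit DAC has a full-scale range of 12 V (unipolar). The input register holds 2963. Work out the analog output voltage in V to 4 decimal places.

8.6807 V

LSB = 12 V / 2^12 = 2.930 mV.
V_out = 0 + 2963 × 0.00292969 V = 8.68066 V.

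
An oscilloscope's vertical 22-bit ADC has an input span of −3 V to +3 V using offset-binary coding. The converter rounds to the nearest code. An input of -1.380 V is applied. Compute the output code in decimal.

code 1132462

With 4194304 levels over 6 V, one step is 1.43 µV.
(-1.380 − (−3)) / 1.43051e-06 = 1132462.080 LSBs.
Round → code 1132462.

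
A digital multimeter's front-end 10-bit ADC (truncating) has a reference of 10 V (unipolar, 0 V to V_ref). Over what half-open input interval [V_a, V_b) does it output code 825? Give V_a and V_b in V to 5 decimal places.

LSB = 10/2^10 = 9.766 mV.
V_a = V_low + 825·LSB = 8.05664 V; V_b = V_low + 826·LSB = 8.06641 V.

[8.05664 V, 8.06641 V)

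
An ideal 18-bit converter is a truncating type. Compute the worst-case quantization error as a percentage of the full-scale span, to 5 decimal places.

0.00038 %

Truncating → worst-case error = 1 LSB = V_FS/2^18, so 100/262144 = 0.00038147 % of full scale.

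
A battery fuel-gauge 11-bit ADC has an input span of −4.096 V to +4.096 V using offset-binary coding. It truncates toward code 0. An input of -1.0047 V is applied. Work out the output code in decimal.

code 772

Full-scale span = 8.192 V; LSB = 8.192/2^11 = 4.000 mV.
(-1.0047 − (−4.096)) / 0.004 = 772.825 LSBs.
So the output code is 772.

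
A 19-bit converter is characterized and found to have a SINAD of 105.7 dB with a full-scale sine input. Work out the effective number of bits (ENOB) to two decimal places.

17.27 bits

ENOB = (SINAD − 1.76) / 6.02 = (105.7 − 1.76)/6.02 = 17.266.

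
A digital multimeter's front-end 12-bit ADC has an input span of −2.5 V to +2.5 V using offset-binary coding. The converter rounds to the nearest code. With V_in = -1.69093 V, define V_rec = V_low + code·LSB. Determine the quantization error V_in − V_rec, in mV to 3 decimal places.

LSB = 5/2^12 = 1.221 mV.
Scaled input = 662.7901 LSBs, so code = 663.
V_rec = (−2.5) + 663·0.0012207 = -1.6906738 V.
Error = -1.69093 − (−1.6906738) = -0.000256172 V = -0.256 mV.

-0.256 mV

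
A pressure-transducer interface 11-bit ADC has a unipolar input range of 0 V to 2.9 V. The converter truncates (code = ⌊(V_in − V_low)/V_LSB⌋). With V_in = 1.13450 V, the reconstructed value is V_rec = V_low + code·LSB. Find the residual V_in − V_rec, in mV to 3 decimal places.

0.271 mV

One LSB is 2.9 V / 2048 = 1.416 mV.
(1.13450 − 0)/0.00141602 = 801.1917; ⌊·⌋ gives code 801.
Code 801 maps back to 0 + 801×0.00141602 V = 1.1342285 V.
Difference: 0.000271484 V → 0.271 mV.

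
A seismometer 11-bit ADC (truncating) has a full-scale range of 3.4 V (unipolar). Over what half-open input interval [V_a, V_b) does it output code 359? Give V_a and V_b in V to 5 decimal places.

[0.59600 V, 0.59766 V)

LSB = 3.4/2^11 = 1.660 mV.
V_a = V_low + 359·LSB = 0.595996 V; V_b = V_low + 360·LSB = 0.597656 V.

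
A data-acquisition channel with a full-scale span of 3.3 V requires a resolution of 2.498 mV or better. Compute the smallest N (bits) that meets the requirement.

11 bits

Number of steps required ≥ 3.3 V / 2.498 mV = 1321.06.
Need 2^N ≥ 1321.06; 2^10 = 1024, 2^11 = 2048.
Minimum N = 11.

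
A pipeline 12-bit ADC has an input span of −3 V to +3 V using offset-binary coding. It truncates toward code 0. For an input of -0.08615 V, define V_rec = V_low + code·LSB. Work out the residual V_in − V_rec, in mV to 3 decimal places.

LSB = 6/2^12 = 1.465 mV.
(-0.08615 − (−3))/0.00146484 = 1989.1883; ⌊·⌋ gives code 1989.
V_rec = (−3) + 1989·0.00146484 = -0.086425781 V.
Difference: 0.000275781 V → 0.276 mV.

0.276 mV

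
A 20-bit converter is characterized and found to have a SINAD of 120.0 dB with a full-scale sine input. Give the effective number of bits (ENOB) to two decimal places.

19.64 bits

ENOB = (SINAD − 1.76) / 6.02 = (120.0 − 1.76)/6.02 = 19.641.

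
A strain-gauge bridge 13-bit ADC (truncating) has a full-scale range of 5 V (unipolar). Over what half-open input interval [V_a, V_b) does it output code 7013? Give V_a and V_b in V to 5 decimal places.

LSB = 5/2^13 = 0.610 mV.
V_a = V_low + 7013·LSB = 4.2804 V; V_b = V_low + 7014·LSB = 4.28101 V.

[4.28040 V, 4.28101 V)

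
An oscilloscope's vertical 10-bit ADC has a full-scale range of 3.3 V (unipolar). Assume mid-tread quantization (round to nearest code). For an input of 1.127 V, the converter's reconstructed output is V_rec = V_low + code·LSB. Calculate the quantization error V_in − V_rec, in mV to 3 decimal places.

-0.930 mV

One LSB is 3.3 V / 1024 = 3.223 mV.
(1.127 − 0)/0.00322266 = 349.7115; round gives code 350.
V_rec = 0 + 350·0.00322266 = 1.1279297 V.
V_in − V_rec = -0.000929687 V = -0.930 mV.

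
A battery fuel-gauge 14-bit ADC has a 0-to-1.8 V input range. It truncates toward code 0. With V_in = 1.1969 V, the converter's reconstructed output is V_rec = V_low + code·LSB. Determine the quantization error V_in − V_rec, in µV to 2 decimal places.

Step size: 1.8 V ÷ 2^14 = 109.86 µV.
(1.1969 − 0)/0.000109863 = 10894.4498; ⌊·⌋ gives code 10894.
V_rec = 0 + 10894·0.000109863 = 1.1968506 V.
Difference: 4.94141e-05 V → 49.41 µV.

49.41 µV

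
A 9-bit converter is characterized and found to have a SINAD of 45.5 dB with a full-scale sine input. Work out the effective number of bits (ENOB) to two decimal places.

ENOB = (SINAD − 1.76) / 6.02 = (45.5 − 1.76)/6.02 = 7.266.

7.27 bits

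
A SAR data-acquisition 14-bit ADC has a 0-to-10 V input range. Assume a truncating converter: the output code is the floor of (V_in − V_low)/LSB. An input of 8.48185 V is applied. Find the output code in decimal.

Full-scale span = 10 V; LSB = 10/2^14 = 0.610 mV.
(8.48185 − 0) / 0.000610352 = 13896.663 LSBs.
Floor → code 13896.

code 13896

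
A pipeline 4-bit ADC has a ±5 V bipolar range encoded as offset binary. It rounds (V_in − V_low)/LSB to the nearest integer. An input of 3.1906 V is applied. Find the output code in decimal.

code 13

LSB = 10 V / 16 = 0.6250 V.
Input sits at 13.105 steps above V_low.
So the output code is 13.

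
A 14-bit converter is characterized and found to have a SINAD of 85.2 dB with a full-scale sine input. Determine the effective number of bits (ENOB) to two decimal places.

13.86 bits

ENOB = (SINAD − 1.76) / 6.02 = (85.2 − 1.76)/6.02 = 13.860.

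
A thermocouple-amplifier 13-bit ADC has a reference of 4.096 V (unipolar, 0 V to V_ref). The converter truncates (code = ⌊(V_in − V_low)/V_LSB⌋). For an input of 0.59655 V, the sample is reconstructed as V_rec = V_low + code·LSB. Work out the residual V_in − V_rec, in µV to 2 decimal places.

50.00 µV

Step size: 4.096 V ÷ 2^13 = 0.500 mV.
Scaled input = 1193.1000 LSBs, so code = 1193.
Reconstructed: 0.5965 V.
Error = 0.59655 − 0.5965 = 5e-05 V = 50.00 µV.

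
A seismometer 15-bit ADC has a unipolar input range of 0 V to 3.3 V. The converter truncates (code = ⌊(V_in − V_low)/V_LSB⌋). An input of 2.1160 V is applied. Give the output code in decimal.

LSB = 3.3 V / 32768 = 100.71 µV.
(2.1160 − 0) / 0.000100708 = 21011.239 LSBs.
So the output code is 21011.

code 21011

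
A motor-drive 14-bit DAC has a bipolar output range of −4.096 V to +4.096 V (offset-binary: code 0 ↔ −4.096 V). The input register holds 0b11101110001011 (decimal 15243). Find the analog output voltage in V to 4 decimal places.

3.5255 V

LSB = 8.192 V / 2^14 = 0.500 mV.
Code 0b11101110001011 = 15243 decimal.
V_out = (−4.096) + 15243 × 0.0005 V = 3.5255 V.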